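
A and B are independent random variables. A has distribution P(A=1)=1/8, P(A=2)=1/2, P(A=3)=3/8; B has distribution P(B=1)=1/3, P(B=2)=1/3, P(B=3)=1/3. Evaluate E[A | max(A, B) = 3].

18/7

P(max(A, B) = 3) = 7/12.
Summing A·P(x,y) over outcomes with max(A, B) = 3 gives 3/2.
E[A | max(A, B) = 3] = (3/2) / (7/12) = 18/7.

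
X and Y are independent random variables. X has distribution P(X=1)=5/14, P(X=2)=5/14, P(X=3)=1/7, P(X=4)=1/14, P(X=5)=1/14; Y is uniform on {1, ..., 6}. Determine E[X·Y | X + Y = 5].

66/13

P(X + Y = 5) = 13/84.
Summing XY·P(x,y) over outcomes with X + Y = 5 gives 11/14.
E[X·Y | X + Y = 5] = (11/14) / (13/84) = 66/13.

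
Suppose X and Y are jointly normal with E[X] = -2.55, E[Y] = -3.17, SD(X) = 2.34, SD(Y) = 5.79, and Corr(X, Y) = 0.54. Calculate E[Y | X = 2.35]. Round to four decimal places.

3.3772

The regression of Y on X has slope ρ·σ_Y/σ_X and passes through (μ_X, μ_Y).
E[Y | X=2.35] = -3.17 + (0.54)·(5.79/2.34)·(2.35 − (-2.55)) = -3.17 + (1.336154)·(4.9) = 3.3772.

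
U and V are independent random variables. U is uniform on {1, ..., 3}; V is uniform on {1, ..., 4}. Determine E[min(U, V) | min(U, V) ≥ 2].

7/3

Outcomes with min(U, V) ≥ 2: (2,2), (2,3), (2,4), (3,2), (3,3), (3,4), each with probability 1/12.
E[min(U, V) | min(U, V) ≥ 2] = (2 + 2 + 2 + 2 + 3 + 3) / 6 = 7/3.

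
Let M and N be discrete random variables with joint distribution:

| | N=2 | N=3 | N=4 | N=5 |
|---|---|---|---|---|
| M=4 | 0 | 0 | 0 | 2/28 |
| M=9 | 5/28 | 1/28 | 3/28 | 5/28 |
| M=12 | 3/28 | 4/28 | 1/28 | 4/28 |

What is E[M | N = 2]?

P(N = 2) = 2/7.
Σ M·P over the event = 9·(5/28) + 12·(3/28) = 81/28.
E[M | N = 2] = (81/28) / (2/7) = 81/8.

81/8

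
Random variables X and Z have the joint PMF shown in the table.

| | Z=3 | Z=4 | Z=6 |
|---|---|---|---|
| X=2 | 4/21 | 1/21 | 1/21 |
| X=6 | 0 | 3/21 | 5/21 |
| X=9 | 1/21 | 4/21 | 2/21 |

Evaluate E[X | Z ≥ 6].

25/4

P(Z ≥ 6) = 8/21.
Σ X·P over the event = 2·(1/21) + 6·(5/21) + 9·(2/21) = 50/21.
E[X | Z ≥ 6] = (50/21) / (8/21) = 25/4.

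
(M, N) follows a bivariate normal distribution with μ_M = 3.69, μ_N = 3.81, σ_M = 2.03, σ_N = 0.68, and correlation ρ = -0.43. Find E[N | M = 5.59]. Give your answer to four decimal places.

E[N | M=x] = μ_N + ρ(σ_N/σ_M)(x − μ_M) for jointly normal variables.
E[N | M=5.59] = 3.81 + (-0.43)·(0.68/2.03)·(5.59 − (3.69)) = 3.81 + (-0.14404)·(1.9) = 3.5363.

3.5363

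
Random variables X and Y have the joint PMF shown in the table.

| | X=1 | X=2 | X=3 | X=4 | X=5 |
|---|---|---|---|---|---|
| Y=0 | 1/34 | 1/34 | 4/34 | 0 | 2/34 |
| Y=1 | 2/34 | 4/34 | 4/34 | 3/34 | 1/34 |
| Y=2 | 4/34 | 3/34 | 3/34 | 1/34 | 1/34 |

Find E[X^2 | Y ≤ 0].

P(Y ≤ 0) = 4/17.
Summing X^2·P(X=x,Y=y) over the conditioning event gives 91/34.
E[X^2 | Y ≤ 0] = (91/34) / (4/17) = 91/8.

91/8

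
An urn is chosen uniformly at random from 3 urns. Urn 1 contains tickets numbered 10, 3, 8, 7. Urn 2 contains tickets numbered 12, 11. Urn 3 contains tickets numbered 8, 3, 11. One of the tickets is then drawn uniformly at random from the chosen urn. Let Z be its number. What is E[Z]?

155/18

E[Z | urn 1] = (10+3+8+7)/4 = 7.
E[Z | urn 2] = (12+11)/2 = 23/2.
E[Z | urn 3] = (8+3+11)/3 = 22/3.
E[Z] = (1/3)·(7) + (1/3)·(23/2) + (1/3)·(22/3) = 155/18.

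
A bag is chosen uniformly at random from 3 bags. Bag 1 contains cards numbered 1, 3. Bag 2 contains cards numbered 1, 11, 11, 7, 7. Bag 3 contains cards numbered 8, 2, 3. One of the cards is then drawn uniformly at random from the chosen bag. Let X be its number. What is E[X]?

206/45

E[X | bag 1] = (1+3)/2 = 2.
E[X | bag 2] = (1+11+11+7+7)/5 = 37/5.
E[X | bag 3] = (8+2+3)/3 = 13/3.
By the law of total expectation,
E[X] = (1/3)·(2) + (1/3)·(37/5) + (1/3)·(13/3) = 206/45.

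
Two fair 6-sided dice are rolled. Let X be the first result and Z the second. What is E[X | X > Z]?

P(X > Z) = 5/12.
Summing X·P(x,y) over outcomes with X > Z gives 35/18.
E[X | X > Z] = (35/18) / (5/12) = 14/3.

14/3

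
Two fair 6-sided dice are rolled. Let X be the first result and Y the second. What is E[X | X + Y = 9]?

Outcomes with X + Y = 9: (3,6), (4,5), (5,4), (6,3), each with probability 1/36.
E[X | X + Y = 9] = (3 + 4 + 5 + 6) / 4 = 9/2.

9/2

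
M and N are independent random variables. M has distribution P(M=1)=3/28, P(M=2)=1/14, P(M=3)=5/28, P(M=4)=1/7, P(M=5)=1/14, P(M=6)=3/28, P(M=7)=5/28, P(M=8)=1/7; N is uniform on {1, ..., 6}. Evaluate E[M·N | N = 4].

P(N = 4) = 1/6.
Summing MN·P(x,y) over outcomes with N = 4 gives 19/6.
E[M·N | N = 4] = (19/6) / (1/6) = 19.

19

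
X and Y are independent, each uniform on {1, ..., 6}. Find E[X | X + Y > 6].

13/3

P(X + Y > 6) = 7/12.
Summing X·P(x,y) over outcomes with X + Y > 6 gives 91/36.
E[X | X + Y > 6] = (91/36) / (7/12) = 13/3.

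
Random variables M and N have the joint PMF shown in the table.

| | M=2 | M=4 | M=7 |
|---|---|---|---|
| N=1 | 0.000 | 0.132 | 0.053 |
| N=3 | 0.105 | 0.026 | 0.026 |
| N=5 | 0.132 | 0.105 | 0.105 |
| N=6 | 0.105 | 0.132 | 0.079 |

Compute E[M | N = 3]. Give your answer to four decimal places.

3.1592

P(N = 3) = 0.157.
Σ M·P over the event = 2·(0.105) + 4·(0.026) + 7·(0.026) = 0.496.
E[M | N = 3] = (0.496) / (0.157) = 3.1592.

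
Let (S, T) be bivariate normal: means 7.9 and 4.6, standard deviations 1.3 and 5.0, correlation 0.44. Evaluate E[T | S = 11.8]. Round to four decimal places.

The regression of T on S has slope ρ·σ_T/σ_S and passes through (μ_S, μ_T).
E[T | S=11.8] = 4.6 + (0.44)·(5.0/1.3)·(11.8 − (7.9)) = 4.6 + (1.6923)·(3.9) = 11.2000.

11.2000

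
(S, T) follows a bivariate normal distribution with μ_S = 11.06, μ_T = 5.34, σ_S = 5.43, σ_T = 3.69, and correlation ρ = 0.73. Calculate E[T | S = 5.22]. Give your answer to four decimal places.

2.4429

The regression of T on S has slope ρ·σ_T/σ_S and passes through (μ_S, μ_T).
E[T | S=5.22] = 5.34 + (0.73)·(3.69/5.43)·(5.22 − (11.06)) = 5.34 + (0.49608)·(-5.84) = 2.4429.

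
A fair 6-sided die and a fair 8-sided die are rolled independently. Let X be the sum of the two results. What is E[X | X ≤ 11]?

P(X ≤ 11) = 7/8.
E[X | X ≤ 11] = (77/12) / (7/8) = 22/3.

22/3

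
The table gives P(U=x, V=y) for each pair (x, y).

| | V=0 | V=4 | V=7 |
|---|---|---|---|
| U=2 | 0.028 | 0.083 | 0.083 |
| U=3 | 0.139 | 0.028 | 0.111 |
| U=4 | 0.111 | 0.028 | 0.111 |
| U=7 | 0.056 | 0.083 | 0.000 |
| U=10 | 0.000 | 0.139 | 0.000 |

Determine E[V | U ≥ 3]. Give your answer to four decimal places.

P(U ≥ 3) = 0.806.
Summing V·P(U=x,V=y) over the conditioning event gives 2.666.
E[V | U ≥ 3] = (2.666) / (0.806) = 3.3077.

3.3077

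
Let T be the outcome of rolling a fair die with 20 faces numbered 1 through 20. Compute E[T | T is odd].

10

Given T is odd, T is equally likely to be any of {1, 3, 5, 7, 9, 11, 13, 15, 17, 19}.
E[T | T is odd] = (1 + 3 + 5 + 7 + 9 + 11 + 13 + 15 + 17 + 19) / 10 = 10.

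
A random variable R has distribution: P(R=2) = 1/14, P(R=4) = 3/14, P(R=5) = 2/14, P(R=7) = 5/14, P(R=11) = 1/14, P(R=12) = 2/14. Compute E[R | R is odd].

P(R is odd) = 4/7.
Σ over the event: 5·1/7 + 7·5/14 + 11·1/14 = 4.
E[R | R is odd] = (4) / (4/7) = 7.

7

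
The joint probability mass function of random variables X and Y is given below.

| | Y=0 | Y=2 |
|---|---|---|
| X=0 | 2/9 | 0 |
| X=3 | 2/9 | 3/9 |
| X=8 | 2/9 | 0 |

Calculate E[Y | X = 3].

P(X = 3) = 5/9.
Σ Y·P over the event = 0·(2/9) + 2·(3/9) = 2/3.
E[Y | X = 3] = (2/3) / (5/9) = 6/5.

6/5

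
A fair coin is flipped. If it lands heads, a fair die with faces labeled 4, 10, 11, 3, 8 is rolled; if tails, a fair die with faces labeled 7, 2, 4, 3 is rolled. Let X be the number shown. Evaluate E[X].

E[X | heads] = (4+10+11+3+8)/5 = 36/5.
E[X | tails] = (7+2+4+3)/4 = 4.
By the law of total expectation,
E[X] = (1/2)·(36/5) + (1/2)·(4) = 28/5.

28/5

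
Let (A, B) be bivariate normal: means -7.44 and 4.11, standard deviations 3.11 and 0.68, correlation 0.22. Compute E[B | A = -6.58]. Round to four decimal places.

E[B | A=x] = μ_B + ρ(σ_B/σ_A)(x − μ_A) for jointly normal variables.
E[B | A=-6.58] = 4.11 + (0.22)·(0.68/3.11)·(-6.58 − (-7.44)) = 4.11 + (0.048103)·(0.86) = 4.1514.

4.1514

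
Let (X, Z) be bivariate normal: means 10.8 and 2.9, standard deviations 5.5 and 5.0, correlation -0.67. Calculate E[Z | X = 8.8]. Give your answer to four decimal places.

E[Z | X=x] = μ_Z + ρ(σ_Z/σ_X)(x − μ_X) for jointly normal variables.
E[Z | X=8.8] = 2.9 + (-0.67)·(5.0/5.5)·(8.8 − (10.8)) = 2.9 + (-0.60909)·(-2) = 4.1182.

4.1182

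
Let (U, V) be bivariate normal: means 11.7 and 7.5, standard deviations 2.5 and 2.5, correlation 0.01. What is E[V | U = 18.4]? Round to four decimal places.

7.5670

The regression of V on U has slope ρ·σ_V/σ_U and passes through (μ_U, μ_V).
E[V | U=18.4] = 7.5 + (0.01)·(2.5/2.5)·(18.4 − (11.7)) = 7.5 + (0.01)·(6.7) = 7.5670.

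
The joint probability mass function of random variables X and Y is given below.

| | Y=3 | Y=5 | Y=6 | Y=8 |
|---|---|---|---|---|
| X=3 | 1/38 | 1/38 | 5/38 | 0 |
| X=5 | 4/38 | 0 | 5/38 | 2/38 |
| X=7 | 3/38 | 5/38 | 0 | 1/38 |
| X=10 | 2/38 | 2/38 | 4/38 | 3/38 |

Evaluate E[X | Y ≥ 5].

P(Y ≥ 5) = 14/19.
Summing X·P(X=x,Y=y) over the conditioning event gives 185/38.
E[X | Y ≥ 5] = (185/38) / (14/19) = 185/28.

185/28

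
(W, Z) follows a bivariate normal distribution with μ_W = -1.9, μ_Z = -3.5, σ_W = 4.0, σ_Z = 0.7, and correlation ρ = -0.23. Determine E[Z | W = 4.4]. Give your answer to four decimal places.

For a bivariate normal, E[Z | W=x] = μ_Z + ρ·(σ_Z/σ_W)·(x − μ_W).
E[Z | W=4.4] = -3.5 + (-0.23)·(0.7/4.0)·(4.4 − (-1.9)) = -3.5 + (-0.04025)·(6.3) = -3.7536.

-3.7536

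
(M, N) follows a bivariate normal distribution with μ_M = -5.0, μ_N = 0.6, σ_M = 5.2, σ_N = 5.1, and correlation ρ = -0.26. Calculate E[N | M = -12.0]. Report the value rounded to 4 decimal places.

2.3850

The regression of N on M has slope ρ·σ_N/σ_M and passes through (μ_M, μ_N).
E[N | M=-12.0] = 0.6 + (-0.26)·(5.1/5.2)·(-12.0 − (-5.0)) = 0.6 + (-0.255)·(-7) = 2.3850.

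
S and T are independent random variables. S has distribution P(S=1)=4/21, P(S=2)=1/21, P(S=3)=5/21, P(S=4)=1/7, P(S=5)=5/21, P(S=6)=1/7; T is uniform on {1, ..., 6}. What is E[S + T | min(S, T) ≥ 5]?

87/8

P(min(S, T) ≥ 5) = 8/63.
Summing (S+T)·P(x,y) over outcomes with min(S, T) ≥ 5 gives 29/21.
E[S + T | min(S, T) ≥ 5] = (29/21) / (8/63) = 87/8.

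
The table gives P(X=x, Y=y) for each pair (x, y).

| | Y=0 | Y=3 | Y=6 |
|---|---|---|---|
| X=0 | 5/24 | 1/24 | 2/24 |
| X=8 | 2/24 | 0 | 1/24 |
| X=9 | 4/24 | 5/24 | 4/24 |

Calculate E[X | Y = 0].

52/11

P(Y = 0) = 11/24.
Σ X·P over the event = 0·(5/24) + 8·(2/24) + 9·(4/24) = 13/6.
E[X | Y = 0] = (13/6) / (11/24) = 52/11.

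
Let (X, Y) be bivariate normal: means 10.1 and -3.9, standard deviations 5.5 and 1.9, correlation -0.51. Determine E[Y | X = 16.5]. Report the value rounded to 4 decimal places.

-5.0276

The regression of Y on X has slope ρ·σ_Y/σ_X and passes through (μ_X, μ_Y).
E[Y | X=16.5] = -3.9 + (-0.51)·(1.9/5.5)·(16.5 − (10.1)) = -3.9 + (-0.17618)·(6.4) = -5.0276.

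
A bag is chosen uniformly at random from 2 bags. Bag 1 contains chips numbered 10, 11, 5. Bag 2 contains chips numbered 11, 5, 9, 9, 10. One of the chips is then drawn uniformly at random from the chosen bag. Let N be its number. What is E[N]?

E[N | bag 1] = (10+11+5)/3 = 26/3.
E[N | bag 2] = (11+5+9+9+10)/5 = 44/5.
E[N] = (1/2)·(26/3) + (1/2)·(44/5) = 131/15.

131/15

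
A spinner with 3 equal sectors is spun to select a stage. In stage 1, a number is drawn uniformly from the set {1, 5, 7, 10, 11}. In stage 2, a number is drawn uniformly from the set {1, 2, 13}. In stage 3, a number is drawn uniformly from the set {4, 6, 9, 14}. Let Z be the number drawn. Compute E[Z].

E[Z | stage 1] = (1+5+7+10+11)/5 = 34/5.
E[Z | stage 2] = (1+2+13)/3 = 16/3.
E[Z | stage 3] = (4+6+9+14)/4 = 33/4.
By the law of total expectation,
E[Z] = (1/3)·(34/5) + (1/3)·(16/3) + (1/3)·(33/4) = 1223/180.

1223/180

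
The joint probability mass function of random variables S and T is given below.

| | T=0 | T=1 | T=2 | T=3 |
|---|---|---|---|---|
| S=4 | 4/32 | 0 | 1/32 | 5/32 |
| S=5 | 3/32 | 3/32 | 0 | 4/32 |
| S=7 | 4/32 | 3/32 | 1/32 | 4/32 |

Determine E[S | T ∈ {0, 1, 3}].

163/30

P(T ∈ {0, 1, 3}) = 15/16.
Σ S·P over the event = 4·(4/32) + 4·(5/32) + 5·(3/32) + 5·(3/32) + 5·(4/32) + 7·(4/32) + 7·(3/32) + 7·(4/32) = 163/32.
E[S | T ∈ {0, 1, 3}] = (163/32) / (15/16) = 163/30.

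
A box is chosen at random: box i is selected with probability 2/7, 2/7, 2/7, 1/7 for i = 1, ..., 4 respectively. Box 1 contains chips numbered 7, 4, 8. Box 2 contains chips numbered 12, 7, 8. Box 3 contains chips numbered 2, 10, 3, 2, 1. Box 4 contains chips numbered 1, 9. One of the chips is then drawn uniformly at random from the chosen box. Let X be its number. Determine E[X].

E[X | box 1] = (7+4+8)/3 = 19/3.
E[X | box 2] = (12+7+8)/3 = 9.
E[X | box 3] = (2+10+3+2+1)/5 = 18/5.
E[X | box 4] = (1+9)/2 = 5.
E[X] = (2/7)·(19/3) + (2/7)·(9) + (2/7)·(18/5) + (1/7)·(5) = 643/105.

643/105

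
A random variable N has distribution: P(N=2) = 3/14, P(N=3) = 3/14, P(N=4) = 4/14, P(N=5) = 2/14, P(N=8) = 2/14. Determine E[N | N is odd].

19/5

P(N is odd) = 5/14.
Σ over the event: 3·3/14 + 5·1/7 = 19/14.
E[N | N is odd] = (19/14) / (5/14) = 19/5.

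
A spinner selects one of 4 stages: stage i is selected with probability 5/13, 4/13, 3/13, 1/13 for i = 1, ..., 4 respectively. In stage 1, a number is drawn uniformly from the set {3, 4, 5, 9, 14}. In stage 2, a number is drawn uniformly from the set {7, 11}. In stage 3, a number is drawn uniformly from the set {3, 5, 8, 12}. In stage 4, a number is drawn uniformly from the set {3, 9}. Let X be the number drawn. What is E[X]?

98/13

E[X | stage 1] = (3+4+5+9+14)/5 = 7.
E[X | stage 2] = (7+11)/2 = 9.
E[X | stage 3] = (3+5+8+12)/4 = 7.
E[X | stage 4] = (3+9)/2 = 6.
E[X] = (5/13)·(7) + (4/13)·(9) + (3/13)·(7) + (1/13)·(6) = 98/13.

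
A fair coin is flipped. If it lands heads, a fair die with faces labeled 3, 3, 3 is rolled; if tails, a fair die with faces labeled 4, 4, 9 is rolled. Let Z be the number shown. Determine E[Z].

E[Z | heads] = (3+3+3)/3 = 3.
E[Z | tails] = (4+4+9)/3 = 17/3.
E[Z] = (1/2)·(3) + (1/2)·(17/3) = 13/3.

13/3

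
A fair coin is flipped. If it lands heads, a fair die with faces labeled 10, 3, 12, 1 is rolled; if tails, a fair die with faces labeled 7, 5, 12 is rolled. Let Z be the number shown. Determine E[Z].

E[Z | heads] = (10+3+12+1)/4 = 13/2.
E[Z | tails] = (7+5+12)/3 = 8.
By the law of total expectation,
E[Z] = (1/2)·(13/2) + (1/2)·(8) = 29/4.

29/4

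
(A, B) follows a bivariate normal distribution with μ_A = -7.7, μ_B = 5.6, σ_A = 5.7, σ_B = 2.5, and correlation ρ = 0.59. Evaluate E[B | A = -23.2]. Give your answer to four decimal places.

For a bivariate normal, E[B | A=x] = μ_B + ρ·(σ_B/σ_A)·(x − μ_A).
E[B | A=-23.2] = 5.6 + (0.59)·(2.5/5.7)·(-23.2 − (-7.7)) = 5.6 + (0.258772)·(-15.5) = 1.5890.

1.5890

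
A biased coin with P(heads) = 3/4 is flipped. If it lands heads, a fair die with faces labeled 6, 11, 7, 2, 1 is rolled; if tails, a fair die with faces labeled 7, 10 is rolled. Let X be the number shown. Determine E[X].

247/40

E[X | heads] = (6+11+7+2+1)/5 = 27/5.
E[X | tails] = (7+10)/2 = 17/2.
By the law of total expectation,
E[X] = (3/4)·(27/5) + (1/4)·(17/2) = 247/40.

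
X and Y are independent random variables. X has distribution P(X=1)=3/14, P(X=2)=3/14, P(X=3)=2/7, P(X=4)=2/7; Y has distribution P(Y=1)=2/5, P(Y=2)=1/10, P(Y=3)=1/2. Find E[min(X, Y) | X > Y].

P(X > Y) = 18/35.
Summing min(X,Y)·P(x,y) over outcomes with X > Y gives 6/7.
E[min(X, Y) | X > Y] = (6/7) / (18/35) = 5/3.

5/3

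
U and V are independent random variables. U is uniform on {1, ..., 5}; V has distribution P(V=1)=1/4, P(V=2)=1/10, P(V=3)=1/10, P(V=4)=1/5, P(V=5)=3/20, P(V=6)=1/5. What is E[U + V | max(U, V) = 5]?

54/7

P(max(U, V) = 5) = 7/25.
Summing (U+V)·P(x,y) over outcomes with max(U, V) = 5 gives 54/25.
E[U + V | max(U, V) = 5] = (54/25) / (7/25) = 54/7.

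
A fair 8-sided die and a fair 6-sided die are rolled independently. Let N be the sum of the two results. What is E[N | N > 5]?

172/19

P(N > 5) = 19/24.
E[N | N > 5] = (43/6) / (19/24) = 172/19.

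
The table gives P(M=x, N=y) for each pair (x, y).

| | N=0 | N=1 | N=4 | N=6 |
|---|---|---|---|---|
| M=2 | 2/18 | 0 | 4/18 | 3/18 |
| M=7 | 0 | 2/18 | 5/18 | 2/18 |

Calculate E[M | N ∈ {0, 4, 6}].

P(N ∈ {0, 4, 6}) = 8/9.
Σ M·P over the event = 2·(2/18) + 2·(4/18) + 2·(3/18) + 7·(5/18) + 7·(2/18) = 67/18.
E[M | N ∈ {0, 4, 6}] = (67/18) / (8/9) = 67/16.

67/16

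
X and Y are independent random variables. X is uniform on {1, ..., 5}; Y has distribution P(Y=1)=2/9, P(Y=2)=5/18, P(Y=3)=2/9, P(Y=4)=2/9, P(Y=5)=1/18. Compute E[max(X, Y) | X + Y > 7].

P(X + Y > 7) = 1/6.
Summing max(X,Y)·P(x,y) over outcomes with X + Y > 7 gives 71/90.
E[max(X, Y) | X + Y > 7] = (71/90) / (1/6) = 71/15.

71/15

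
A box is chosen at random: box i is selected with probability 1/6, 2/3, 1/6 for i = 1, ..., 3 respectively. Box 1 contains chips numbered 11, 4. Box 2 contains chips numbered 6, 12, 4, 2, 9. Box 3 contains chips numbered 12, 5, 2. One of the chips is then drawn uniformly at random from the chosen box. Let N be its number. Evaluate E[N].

E[N | box 1] = (11+4)/2 = 15/2.
E[N | box 2] = (6+12+4+2+9)/5 = 33/5.
E[N | box 3] = (12+5+2)/3 = 19/3.
By the law of total expectation,
E[N] = (1/6)·(15/2) + (2/3)·(33/5) + (1/6)·(19/3) = 1207/180.

1207/180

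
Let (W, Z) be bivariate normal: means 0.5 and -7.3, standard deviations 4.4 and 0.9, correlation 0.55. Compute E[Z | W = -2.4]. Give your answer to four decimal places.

E[Z | W=x] = μ_Z + ρ(σ_Z/σ_W)(x − μ_W) for jointly normal variables.
E[Z | W=-2.4] = -7.3 + (0.55)·(0.9/4.4)·(-2.4 − (0.5)) = -7.3 + (0.1125)·(-2.9) = -7.6263.

-7.6263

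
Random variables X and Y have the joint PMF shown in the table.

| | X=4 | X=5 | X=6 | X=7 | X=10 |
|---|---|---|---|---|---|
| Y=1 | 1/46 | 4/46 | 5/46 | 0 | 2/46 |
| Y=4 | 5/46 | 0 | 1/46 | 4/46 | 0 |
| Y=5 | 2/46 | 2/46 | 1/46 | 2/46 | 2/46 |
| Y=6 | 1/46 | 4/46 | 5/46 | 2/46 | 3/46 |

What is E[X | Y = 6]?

98/15

P(Y = 6) = 15/46.
Σ X·P over the event = 4·(1/46) + 5·(4/46) + 6·(5/46) + 7·(2/46) + 10·(3/46) = 49/23.
E[X | Y = 6] = (49/23) / (15/46) = 98/15.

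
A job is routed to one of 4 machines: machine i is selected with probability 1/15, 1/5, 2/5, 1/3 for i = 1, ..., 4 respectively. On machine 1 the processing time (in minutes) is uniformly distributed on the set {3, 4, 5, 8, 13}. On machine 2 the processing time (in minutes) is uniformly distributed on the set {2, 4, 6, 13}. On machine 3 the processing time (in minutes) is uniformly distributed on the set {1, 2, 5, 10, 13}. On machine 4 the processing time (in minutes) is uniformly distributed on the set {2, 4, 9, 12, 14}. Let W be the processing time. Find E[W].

2071/300

E[W | machine 1] = (3+4+5+8+13)/5 = 33/5.
E[W | machine 2] = (2+4+6+13)/4 = 25/4.
E[W | machine 3] = (1+2+5+10+13)/5 = 31/5.
E[W | machine 4] = (2+4+9+12+14)/5 = 41/5.
By the law of total expectation,
E[W] = (1/15)·(33/5) + (1/5)·(25/4) + (2/5)·(31/5) + (1/3)·(41/5) = 2071/300.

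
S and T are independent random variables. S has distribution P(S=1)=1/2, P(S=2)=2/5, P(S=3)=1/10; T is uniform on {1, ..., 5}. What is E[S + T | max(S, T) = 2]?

43/13

P(max(S, T) = 2) = 13/50.
Summing (S+T)·P(x,y) over outcomes with max(S, T) = 2 gives 43/50.
E[S + T | max(S, T) = 2] = (43/50) / (13/50) = 43/13.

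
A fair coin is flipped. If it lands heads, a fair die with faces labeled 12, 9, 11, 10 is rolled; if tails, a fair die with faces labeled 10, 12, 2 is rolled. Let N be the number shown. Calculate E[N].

37/4

E[N | heads] = (12+9+11+10)/4 = 21/2.
E[N | tails] = (10+12+2)/3 = 8.
E[N] = (1/2)·(21/2) + (1/2)·(8) = 37/4.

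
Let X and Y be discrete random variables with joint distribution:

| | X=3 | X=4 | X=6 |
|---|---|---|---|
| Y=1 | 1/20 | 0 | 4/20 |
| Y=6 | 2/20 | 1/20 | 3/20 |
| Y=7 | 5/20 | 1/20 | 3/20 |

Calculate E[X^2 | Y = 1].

P(Y = 1) = 1/4.
Σ X^2·P over the event = 9·(1/20) + 36·(4/20) = 153/20.
E[X^2 | Y = 1] = (153/20) / (1/4) = 153/5.

153/5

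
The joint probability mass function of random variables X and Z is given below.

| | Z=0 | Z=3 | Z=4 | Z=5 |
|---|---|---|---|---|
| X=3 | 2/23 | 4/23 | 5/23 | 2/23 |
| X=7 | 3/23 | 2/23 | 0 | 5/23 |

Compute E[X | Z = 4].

3

P(Z = 4) = 5/23.
Summing X·P(X=x,Z=y) over the conditioning event gives 15/23.
E[X | Z = 4] = (15/23) / (5/23) = 3.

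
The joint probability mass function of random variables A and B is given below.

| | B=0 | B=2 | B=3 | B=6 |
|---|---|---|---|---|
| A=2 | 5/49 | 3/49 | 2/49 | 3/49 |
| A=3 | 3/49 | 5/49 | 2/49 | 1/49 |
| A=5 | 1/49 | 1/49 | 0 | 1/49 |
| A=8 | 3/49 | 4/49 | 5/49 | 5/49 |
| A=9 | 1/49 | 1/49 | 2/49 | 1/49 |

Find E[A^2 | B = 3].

508/11

P(B = 3) = 11/49.
Σ A^2·P over the event = 4·(2/49) + 9·(2/49) + 64·(5/49) + 81·(2/49) = 508/49.
E[A^2 | B = 3] = (508/49) / (11/49) = 508/11.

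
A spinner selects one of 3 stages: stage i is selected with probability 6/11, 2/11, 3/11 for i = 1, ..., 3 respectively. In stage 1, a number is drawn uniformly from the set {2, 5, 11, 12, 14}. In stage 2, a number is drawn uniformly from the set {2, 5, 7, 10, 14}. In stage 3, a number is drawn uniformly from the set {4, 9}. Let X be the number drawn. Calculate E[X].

E[X | stage 1] = (2+5+11+12+14)/5 = 44/5.
E[X | stage 2] = (2+5+7+10+14)/5 = 38/5.
E[X | stage 3] = (4+9)/2 = 13/2.
E[X] = (6/11)·(44/5) + (2/11)·(38/5) + (3/11)·(13/2) = 175/22.

175/22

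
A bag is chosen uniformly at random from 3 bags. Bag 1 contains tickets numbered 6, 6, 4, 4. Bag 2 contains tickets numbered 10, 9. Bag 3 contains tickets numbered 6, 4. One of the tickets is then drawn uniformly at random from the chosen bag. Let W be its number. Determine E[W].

13/2

E[W | bag 1] = (6+6+4+4)/4 = 5.
E[W | bag 2] = (10+9)/2 = 19/2.
E[W | bag 3] = (6+4)/2 = 5.
By the law of total expectation,
E[W] = (1/3)·(5) + (1/3)·(19/2) + (1/3)·(5) = 13/2.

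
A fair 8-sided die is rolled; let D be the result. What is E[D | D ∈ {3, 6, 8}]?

P(D ∈ {3, 6, 8}) = 3/8.
Σ over the event: 3·1/8 + 6·1/8 + 8·1/8 = 17/8.
E[D | D ∈ {3, 6, 8}] = (17/8) / (3/8) = 17/3.

17/3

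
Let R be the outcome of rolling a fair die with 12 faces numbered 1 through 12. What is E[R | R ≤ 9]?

Given R ≤ 9, R is equally likely to be any of {1, 2, 3, 4, 5, 6, 7, 8, 9}.
E[R | R ≤ 9] = (1 + 2 + 3 + 4 + 5 + 6 + 7 + 8 + 9) / 9 = 5.

5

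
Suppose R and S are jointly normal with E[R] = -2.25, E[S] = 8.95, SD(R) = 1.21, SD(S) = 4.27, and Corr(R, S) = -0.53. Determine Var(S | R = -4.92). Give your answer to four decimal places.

13.1113

Var(S | R=x) = (1 − ρ²)·σ_S².
Var(S | R=-4.92) = (4.27)²·(1 − (-0.53)²) = 18.2329·0.7191 = 13.1113.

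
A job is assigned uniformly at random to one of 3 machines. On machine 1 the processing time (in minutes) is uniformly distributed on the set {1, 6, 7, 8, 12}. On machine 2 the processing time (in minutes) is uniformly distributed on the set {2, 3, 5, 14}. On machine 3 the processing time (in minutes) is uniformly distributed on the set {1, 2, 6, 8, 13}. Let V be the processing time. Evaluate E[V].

E[V | machine 1] = (1+6+7+8+12)/5 = 34/5.
E[V | machine 2] = (2+3+5+14)/4 = 6.
E[V | machine 3] = (1+2+6+8+13)/5 = 6.
E[V] = (1/3)·(34/5) + (1/3)·(6) + (1/3)·(6) = 94/15.

94/15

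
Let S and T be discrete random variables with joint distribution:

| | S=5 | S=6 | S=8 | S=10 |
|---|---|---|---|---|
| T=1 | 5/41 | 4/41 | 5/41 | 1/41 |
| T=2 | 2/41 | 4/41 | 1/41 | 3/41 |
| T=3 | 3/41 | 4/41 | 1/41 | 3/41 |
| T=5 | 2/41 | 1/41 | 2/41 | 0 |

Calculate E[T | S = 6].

29/13

P(S = 6) = 13/41.
Σ T·P over the event = 1·(4/41) + 2·(4/41) + 3·(4/41) + 5·(1/41) = 29/41.
E[T | S = 6] = (29/41) / (13/41) = 29/13.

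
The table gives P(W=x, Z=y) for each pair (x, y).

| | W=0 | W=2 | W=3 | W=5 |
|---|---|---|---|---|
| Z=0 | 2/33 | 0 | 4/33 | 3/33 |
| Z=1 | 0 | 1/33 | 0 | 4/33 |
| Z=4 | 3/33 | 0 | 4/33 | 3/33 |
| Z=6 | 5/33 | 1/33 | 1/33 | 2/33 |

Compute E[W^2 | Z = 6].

P(Z = 6) = 3/11.
Σ W^2·P over the event = 0·(5/33) + 4·(1/33) + 9·(1/33) + 25·(2/33) = 21/11.
E[W^2 | Z = 6] = (21/11) / (3/11) = 7.

7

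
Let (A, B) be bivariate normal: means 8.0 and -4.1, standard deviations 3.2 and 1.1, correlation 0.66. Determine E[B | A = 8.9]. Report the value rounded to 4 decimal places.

-3.8958

The regression of B on A has slope ρ·σ_B/σ_A and passes through (μ_A, μ_B).
E[B | A=8.9] = -4.1 + (0.66)·(1.1/3.2)·(8.9 − (8.0)) = -4.1 + (0.22687)·(0.9) = -3.8958.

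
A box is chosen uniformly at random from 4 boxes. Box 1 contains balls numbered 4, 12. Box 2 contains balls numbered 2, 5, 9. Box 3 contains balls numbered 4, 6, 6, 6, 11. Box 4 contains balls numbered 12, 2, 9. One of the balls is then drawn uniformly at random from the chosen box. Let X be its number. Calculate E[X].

69/10

E[X | box 1] = (4+12)/2 = 8.
E[X | box 2] = (2+5+9)/3 = 16/3.
E[X | box 3] = (4+6+6+6+11)/5 = 33/5.
E[X | box 4] = (12+2+9)/3 = 23/3.
By the law of total expectation,
E[X] = (1/4)·(8) + (1/4)·(16/3) + (1/4)·(33/5) + (1/4)·(23/3) = 69/10.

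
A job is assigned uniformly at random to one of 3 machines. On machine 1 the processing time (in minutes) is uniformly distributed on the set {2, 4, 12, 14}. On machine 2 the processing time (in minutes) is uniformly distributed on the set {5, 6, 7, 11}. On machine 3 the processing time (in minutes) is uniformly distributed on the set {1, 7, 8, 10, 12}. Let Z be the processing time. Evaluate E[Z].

E[Z | machine 1] = (2+4+12+14)/4 = 8.
E[Z | machine 2] = (5+6+7+11)/4 = 29/4.
E[Z | machine 3] = (1+7+8+10+12)/5 = 38/5.
E[Z] = (1/3)·(8) + (1/3)·(29/4) + (1/3)·(38/5) = 457/60.

457/60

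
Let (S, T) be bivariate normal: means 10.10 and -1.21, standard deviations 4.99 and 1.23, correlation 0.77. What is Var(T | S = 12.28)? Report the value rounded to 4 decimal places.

Var(T | S=x) = (1 − ρ²)·σ_T².
Var(T | S=12.28) = (1.23)²·(1 − (0.77)²) = 1.5129·0.4071 = 0.6159.

0.6159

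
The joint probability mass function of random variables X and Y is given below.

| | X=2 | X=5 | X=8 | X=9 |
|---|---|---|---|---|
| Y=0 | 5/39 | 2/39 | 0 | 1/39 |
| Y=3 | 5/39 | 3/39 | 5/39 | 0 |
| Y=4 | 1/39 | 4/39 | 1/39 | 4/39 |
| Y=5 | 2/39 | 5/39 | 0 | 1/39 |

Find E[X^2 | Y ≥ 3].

P(Y ≥ 3) = 31/39.
Summing X^2·P(X=x,Y=y) over the conditioning event gives 1121/39.
E[X^2 | Y ≥ 3] = (1121/39) / (31/39) = 1121/31.

1121/31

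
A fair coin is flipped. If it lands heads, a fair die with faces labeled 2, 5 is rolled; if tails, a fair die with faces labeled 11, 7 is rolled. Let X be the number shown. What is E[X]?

E[X | heads] = (2+5)/2 = 7/2.
E[X | tails] = (11+7)/2 = 9.
By the law of total expectation,
E[X] = (1/2)·(7/2) + (1/2)·(9) = 25/4.

25/4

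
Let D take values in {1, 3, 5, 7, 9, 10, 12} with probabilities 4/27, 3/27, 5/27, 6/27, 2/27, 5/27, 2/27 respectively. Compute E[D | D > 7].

92/9

P(D > 7) = 1/3.
Σ over the event: 9·2/27 + 10·5/27 + 12·2/27 = 92/27.
E[D | D > 7] = (92/27) / (1/3) = 92/9.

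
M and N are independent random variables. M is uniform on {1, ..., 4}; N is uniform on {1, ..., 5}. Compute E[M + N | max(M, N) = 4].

Outcomes with max(M, N) = 4: (1,4), (2,4), (3,4), (4,1), (4,2), (4,3), (4,4), each with probability 1/20.
E[M + N | max(M, N) = 4] = (5 + 6 + 7 + 5 + 6 + 7 + 8) / 7 = 44/7.

44/7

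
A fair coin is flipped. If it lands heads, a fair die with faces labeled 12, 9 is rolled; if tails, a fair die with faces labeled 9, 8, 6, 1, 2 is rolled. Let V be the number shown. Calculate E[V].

157/20

E[V | heads] = (12+9)/2 = 21/2.
E[V | tails] = (9+8+6+1+2)/5 = 26/5.
E[V] = (1/2)·(21/2) + (1/2)·(26/5) = 157/20.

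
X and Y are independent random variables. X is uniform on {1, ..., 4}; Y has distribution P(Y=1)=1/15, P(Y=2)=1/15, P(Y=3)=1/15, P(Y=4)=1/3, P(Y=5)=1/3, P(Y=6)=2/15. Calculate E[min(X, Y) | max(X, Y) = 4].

P(max(X, Y) = 4) = 23/60.
Summing min(X,Y)·P(x,y) over outcomes with max(X, Y) = 4 gives 14/15.
E[min(X, Y) | max(X, Y) = 4] = (14/15) / (23/60) = 56/23.

56/23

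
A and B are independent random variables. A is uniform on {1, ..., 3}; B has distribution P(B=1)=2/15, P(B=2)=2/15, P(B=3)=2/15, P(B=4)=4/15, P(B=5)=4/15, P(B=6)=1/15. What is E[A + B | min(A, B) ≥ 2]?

13/2

P(min(A, B) ≥ 2) = 26/45.
Summing (A+B)·P(x,y) over outcomes with min(A, B) ≥ 2 gives 169/45.
E[A + B | min(A, B) ≥ 2] = (169/45) / (26/45) = 13/2.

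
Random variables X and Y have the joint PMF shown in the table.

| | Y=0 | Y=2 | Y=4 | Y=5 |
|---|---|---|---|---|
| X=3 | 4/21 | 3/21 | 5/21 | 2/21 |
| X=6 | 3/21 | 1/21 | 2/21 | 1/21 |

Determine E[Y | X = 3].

P(X = 3) = 2/3.
Σ Y·P over the event = 0·(4/21) + 2·(3/21) + 4·(5/21) + 5·(2/21) = 12/7.
E[Y | X = 3] = (12/7) / (2/3) = 18/7.

18/7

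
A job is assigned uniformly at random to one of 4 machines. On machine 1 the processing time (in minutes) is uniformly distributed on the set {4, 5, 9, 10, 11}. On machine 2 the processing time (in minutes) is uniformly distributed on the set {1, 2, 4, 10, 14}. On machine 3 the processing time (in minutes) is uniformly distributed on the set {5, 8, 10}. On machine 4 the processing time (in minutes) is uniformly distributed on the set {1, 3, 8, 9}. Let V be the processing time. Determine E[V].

E[V | machine 1] = (4+5+9+10+11)/5 = 39/5.
E[V | machine 2] = (1+2+4+10+14)/5 = 31/5.
E[V | machine 3] = (5+8+10)/3 = 23/3.
E[V | machine 4] = (1+3+8+9)/4 = 21/4.
E[V] = (1/4)·(39/5) + (1/4)·(31/5) + (1/4)·(23/3) + (1/4)·(21/4) = 323/48.

323/48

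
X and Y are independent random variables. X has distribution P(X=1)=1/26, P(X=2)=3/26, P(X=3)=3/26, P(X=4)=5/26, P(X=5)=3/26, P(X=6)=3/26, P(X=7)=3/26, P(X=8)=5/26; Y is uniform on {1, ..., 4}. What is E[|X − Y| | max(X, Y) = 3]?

14/13

P(max(X, Y) = 3) = 1/8.
Summing |X−Y|·P(x,y) over outcomes with max(X, Y) = 3 gives 7/52.
E[|X − Y| | max(X, Y) = 3] = (7/52) / (1/8) = 14/13.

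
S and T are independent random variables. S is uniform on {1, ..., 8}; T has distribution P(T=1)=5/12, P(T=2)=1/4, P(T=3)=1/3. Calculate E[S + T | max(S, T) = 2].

36/11

P(max(S, T) = 2) = 11/96.
Summing (S+T)·P(x,y) over outcomes with max(S, T) = 2 gives 3/8.
E[S + T | max(S, T) = 2] = (3/8) / (11/96) = 36/11.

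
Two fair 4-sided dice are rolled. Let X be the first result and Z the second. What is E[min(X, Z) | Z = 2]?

P(Z = 2) = 1/4.
Summing min(X,Z)·P(x,y) over outcomes with Z = 2 gives 7/16.
E[min(X, Z) | Z = 2] = (7/16) / (1/4) = 7/4.

7/4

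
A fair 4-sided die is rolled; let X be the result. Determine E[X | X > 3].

Given X > 3, X is equally likely to be any of {4}.
E[X | X > 3] = (4) / 1 = 4.

4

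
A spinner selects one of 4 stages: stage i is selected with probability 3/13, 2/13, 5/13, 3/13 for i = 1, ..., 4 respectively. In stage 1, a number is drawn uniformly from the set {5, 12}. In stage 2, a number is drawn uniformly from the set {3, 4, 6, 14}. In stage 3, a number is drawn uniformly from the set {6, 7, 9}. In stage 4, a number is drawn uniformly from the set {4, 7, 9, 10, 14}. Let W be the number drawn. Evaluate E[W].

1531/195

E[W | stage 1] = (5+12)/2 = 17/2.
E[W | stage 2] = (3+4+6+14)/4 = 27/4.
E[W | stage 3] = (6+7+9)/3 = 22/3.
E[W | stage 4] = (4+7+9+10+14)/5 = 44/5.
E[W] = (3/13)·(17/2) + (2/13)·(27/4) + (5/13)·(22/3) + (3/13)·(44/5) = 1531/195.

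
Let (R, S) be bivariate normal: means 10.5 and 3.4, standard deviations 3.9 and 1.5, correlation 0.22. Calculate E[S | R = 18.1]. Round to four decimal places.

For a bivariate normal, E[S | R=x] = μ_S + ρ·(σ_S/σ_R)·(x − μ_R).
E[S | R=18.1] = 3.4 + (0.22)·(1.5/3.9)·(18.1 − (10.5)) = 3.4 + (0.084615)·(7.6) = 4.0431.

4.0431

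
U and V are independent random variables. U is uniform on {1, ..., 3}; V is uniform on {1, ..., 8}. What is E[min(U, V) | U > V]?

Outcomes with U > V: (2,1), (3,1), (3,2), each with probability 1/24.
E[min(U, V) | U > V] = (1 + 1 + 2) / 3 = 4/3.

4/3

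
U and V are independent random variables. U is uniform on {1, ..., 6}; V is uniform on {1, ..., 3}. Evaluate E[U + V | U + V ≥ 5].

79/12

P(U + V ≥ 5) = 2/3.
Summing (U+V)·P(x,y) over outcomes with U + V ≥ 5 gives 79/18.
E[U + V | U + V ≥ 5] = (79/18) / (2/3) = 79/12.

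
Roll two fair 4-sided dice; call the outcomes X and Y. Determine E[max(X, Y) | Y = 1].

5/2

Outcomes with Y = 1: (1,1), (2,1), (3,1), (4,1), each with probability 1/16.
E[max(X, Y) | Y = 1] = (1 + 2 + 3 + 4) / 4 = 5/2.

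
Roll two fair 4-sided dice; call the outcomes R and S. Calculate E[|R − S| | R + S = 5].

Outcomes with R + S = 5: (1,4), (2,3), (3,2), (4,1), each with probability 1/16.
E[|R − S| | R + S = 5] = (3 + 1 + 1 + 3) / 4 = 2.

2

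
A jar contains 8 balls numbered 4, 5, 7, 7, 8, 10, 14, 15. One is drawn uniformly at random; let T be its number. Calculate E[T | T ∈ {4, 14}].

9

P(T ∈ {4, 14}) = 1/4.
Σ over the event: 4·1/8 + 14·1/8 = 9/4.
E[T | T ∈ {4, 14}] = (9/4) / (1/4) = 9.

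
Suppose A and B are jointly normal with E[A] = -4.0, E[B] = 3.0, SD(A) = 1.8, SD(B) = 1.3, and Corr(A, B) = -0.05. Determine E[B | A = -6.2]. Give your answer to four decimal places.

3.0794

The regression of B on A has slope ρ·σ_B/σ_A and passes through (μ_A, μ_B).
E[B | A=-6.2] = 3.0 + (-0.05)·(1.3/1.8)·(-6.2 − (-4.0)) = 3.0 + (-0.036111)·(-2.2) = 3.0794.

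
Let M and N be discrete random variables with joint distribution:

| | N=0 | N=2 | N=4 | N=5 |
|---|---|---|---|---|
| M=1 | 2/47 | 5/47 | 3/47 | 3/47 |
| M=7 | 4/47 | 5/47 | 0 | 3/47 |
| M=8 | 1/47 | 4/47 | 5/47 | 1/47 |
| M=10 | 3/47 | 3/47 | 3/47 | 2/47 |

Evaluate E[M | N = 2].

6

P(N = 2) = 17/47.
Σ M·P over the event = 1·(5/47) + 7·(5/47) + 8·(4/47) + 10·(3/47) = 102/47.
E[M | N = 2] = (102/47) / (17/47) = 6.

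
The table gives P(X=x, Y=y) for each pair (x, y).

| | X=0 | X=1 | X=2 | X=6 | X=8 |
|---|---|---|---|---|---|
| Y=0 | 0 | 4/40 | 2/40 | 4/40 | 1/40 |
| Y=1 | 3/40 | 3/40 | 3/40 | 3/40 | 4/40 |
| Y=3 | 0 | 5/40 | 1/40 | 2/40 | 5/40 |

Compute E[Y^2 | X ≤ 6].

14/5

P(X ≤ 6) = 3/4.
Summing Y^2·P(X=x,Y=y) over the conditioning event gives 21/10.
E[Y^2 | X ≤ 6] = (21/10) / (3/4) = 14/5.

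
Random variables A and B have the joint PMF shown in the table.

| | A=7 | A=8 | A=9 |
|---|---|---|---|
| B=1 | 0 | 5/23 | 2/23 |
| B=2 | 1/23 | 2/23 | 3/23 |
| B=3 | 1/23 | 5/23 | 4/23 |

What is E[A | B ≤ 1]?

P(B ≤ 1) = 7/23.
Σ A·P over the event = 8·(5/23) + 9·(2/23) = 58/23.
E[A | B ≤ 1] = (58/23) / (7/23) = 58/7.

58/7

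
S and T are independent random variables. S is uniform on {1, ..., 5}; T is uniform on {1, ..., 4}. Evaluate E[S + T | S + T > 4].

P(S + T > 4) = 7/10.
Summing (S+T)·P(x,y) over outcomes with S + T > 4 gives 9/2.
E[S + T | S + T > 4] = (9/2) / (7/10) = 45/7.

45/7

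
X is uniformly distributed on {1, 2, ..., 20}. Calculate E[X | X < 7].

Given X < 7, X is equally likely to be any of {1, 2, 3, 4, 5, 6}.
E[X | X < 7] = (1 + 2 + 3 + 4 + 5 + 6) / 6 = 7/2.

7/2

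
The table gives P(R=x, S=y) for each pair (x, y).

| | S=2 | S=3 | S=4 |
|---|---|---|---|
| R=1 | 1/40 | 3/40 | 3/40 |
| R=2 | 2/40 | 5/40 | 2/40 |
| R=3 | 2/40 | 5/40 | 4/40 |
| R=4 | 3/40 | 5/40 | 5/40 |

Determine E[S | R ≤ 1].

P(R ≤ 1) = 7/40.
Summing S·P(R=x,S=y) over the conditioning event gives 23/40.
E[S | R ≤ 1] = (23/40) / (7/40) = 23/7.

23/7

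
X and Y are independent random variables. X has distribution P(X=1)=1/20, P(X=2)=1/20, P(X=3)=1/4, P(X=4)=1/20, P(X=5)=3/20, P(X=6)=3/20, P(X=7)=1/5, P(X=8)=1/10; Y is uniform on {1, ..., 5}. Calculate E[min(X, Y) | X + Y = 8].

19/8

P(X + Y = 8) = 4/25.
Summing min(X,Y)·P(x,y) over outcomes with X + Y = 8 gives 19/50.
E[min(X, Y) | X + Y = 8] = (19/50) / (4/25) = 19/8.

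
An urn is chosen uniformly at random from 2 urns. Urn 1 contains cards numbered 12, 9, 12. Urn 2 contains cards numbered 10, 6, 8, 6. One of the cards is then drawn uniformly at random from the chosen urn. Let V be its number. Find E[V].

E[V | urn 1] = (12+9+12)/3 = 11.
E[V | urn 2] = (10+6+8+6)/4 = 15/2.
E[V] = (1/2)·(11) + (1/2)·(15/2) = 37/4.

37/4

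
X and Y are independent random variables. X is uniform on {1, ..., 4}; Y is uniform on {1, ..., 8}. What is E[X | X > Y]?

Outcomes with X > Y: (2,1), (3,1), (3,2), (4,1), (4,2), (4,3), each with probability 1/32.
E[X | X > Y] = (2 + 3 + 3 + 4 + 4 + 4) / 6 = 10/3.

10/3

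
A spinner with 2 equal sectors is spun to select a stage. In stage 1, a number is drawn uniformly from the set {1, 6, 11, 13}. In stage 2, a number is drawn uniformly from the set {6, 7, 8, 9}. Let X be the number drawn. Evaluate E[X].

E[X | stage 1] = (1+6+11+13)/4 = 31/4.
E[X | stage 2] = (6+7+8+9)/4 = 15/2.
E[X] = (1/2)·(31/4) + (1/2)·(15/2) = 61/8.

61/8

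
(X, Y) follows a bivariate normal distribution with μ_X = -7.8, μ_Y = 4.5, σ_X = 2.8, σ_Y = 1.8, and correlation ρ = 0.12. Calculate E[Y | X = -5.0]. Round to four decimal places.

4.7160

For a bivariate normal, E[Y | X=x] = μ_Y + ρ·(σ_Y/σ_X)·(x − μ_X).
E[Y | X=-5.0] = 4.5 + (0.12)·(1.8/2.8)·(-5.0 − (-7.8)) = 4.5 + (0.077143)·(2.8) = 4.7160.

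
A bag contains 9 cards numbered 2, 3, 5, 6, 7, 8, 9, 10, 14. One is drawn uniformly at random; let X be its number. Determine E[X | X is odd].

P(X is odd) = 4/9.
Σ over the event: 3·1/9 + 5·1/9 + 7·1/9 + 9·1/9 = 8/3.
E[X | X is odd] = (8/3) / (4/9) = 6.

6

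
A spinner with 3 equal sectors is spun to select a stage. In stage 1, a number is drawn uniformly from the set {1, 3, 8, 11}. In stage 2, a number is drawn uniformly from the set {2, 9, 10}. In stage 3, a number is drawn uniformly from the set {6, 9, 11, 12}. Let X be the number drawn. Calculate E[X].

89/12

E[X | stage 1] = (1+3+8+11)/4 = 23/4.
E[X | stage 2] = (2+9+10)/3 = 7.
E[X | stage 3] = (6+9+11+12)/4 = 19/2.
E[X] = (1/3)·(23/4) + (1/3)·(7) + (1/3)·(19/2) = 89/12.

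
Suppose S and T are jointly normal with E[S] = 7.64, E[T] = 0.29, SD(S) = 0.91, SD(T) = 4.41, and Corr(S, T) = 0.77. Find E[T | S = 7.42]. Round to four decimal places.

The regression of T on S has slope ρ·σ_T/σ_S and passes through (μ_S, μ_T).
E[T | S=7.42] = 0.29 + (0.77)·(4.41/0.91)·(7.42 − (7.64)) = 0.29 + (3.7315)·(-0.22) = -0.5309.

-0.5309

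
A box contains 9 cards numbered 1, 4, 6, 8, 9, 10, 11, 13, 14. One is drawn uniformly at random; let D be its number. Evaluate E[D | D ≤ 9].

P(D ≤ 9) = 5/9.
Σ over the event: 1·1/9 + 4·1/9 + 6·1/9 + 8·1/9 + 9·1/9 = 28/9.
E[D | D ≤ 9] = (28/9) / (5/9) = 28/5.

28/5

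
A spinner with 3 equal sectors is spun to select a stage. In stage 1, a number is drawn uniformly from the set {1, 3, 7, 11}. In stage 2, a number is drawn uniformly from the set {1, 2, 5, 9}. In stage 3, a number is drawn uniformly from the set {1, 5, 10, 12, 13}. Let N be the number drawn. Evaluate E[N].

E[N | stage 1] = (1+3+7+11)/4 = 11/2.
E[N | stage 2] = (1+2+5+9)/4 = 17/4.
E[N | stage 3] = (1+5+10+12+13)/5 = 41/5.
E[N] = (1/3)·(11/2) + (1/3)·(17/4) + (1/3)·(41/5) = 359/60.

359/60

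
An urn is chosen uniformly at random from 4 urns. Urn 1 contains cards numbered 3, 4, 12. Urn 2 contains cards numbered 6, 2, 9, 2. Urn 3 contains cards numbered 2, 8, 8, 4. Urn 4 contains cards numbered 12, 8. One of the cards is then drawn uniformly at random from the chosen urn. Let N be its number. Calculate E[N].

319/48

E[N | urn 1] = (3+4+12)/3 = 19/3.
E[N | urn 2] = (6+2+9+2)/4 = 19/4.
E[N | urn 3] = (2+8+8+4)/4 = 11/2.
E[N | urn 4] = (12+8)/2 = 10.
By the law of total expectation,
E[N] = (1/4)·(19/3) + (1/4)·(19/4) + (1/4)·(11/2) + (1/4)·(10) = 319/48.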